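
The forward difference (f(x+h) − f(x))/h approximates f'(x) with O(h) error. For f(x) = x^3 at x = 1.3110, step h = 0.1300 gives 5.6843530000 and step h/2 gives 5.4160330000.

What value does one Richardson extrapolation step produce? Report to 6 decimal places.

With r = 1 the leading error scales as h^1, so the weight is 2^1 = 2.
Weighted: 10.8320660000 − 5.6843530000 = 5.1477130000
Denominator 2 − 1 = 1.
Result: 5.1477130000

5.147713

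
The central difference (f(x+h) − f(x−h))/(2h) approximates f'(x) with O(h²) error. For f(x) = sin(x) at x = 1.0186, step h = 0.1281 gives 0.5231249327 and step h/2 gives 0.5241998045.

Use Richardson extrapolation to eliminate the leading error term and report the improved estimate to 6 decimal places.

0.524558

r = 2: numerator weight 4, denominator 3.
Weighted: 2.0967992180 − 0.5231249327 = 1.5736742853
R = 1.5736742853/3 = 0.5245580951
Correction |R − A(h/2)| = 3.583e-04; gap |A(h/2) − A(h)| = 1.075e-03.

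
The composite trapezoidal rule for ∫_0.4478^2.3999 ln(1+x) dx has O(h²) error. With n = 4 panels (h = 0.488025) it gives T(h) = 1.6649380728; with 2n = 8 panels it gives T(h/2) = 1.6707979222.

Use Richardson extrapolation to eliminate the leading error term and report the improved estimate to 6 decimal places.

Order 2 gives 2^r = 4 and 2^r − 1 = 3.
4*1.6707979222 = 6.6831916888; 6.6831916888 − 1.6649380728 = 5.0182536160
Denominator 4 − 1 = 3.
So the Richardson estimate is 1.6727512053.

1.672751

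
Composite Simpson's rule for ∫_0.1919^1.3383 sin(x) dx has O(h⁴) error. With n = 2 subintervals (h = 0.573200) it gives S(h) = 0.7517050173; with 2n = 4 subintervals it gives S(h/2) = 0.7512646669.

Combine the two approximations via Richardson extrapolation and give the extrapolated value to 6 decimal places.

Method order is 4; weight 2^4 = 16.
16 × 0.7512646669 = 12.0202346704; subtract 0.7517050173 → 11.2685296531
R = 11.2685296531/15 = 0.7512353102
Correction |R − A(h/2)| = 2.936e-05; gap |A(h/2) − A(h)| = 4.404e-04.

0.751235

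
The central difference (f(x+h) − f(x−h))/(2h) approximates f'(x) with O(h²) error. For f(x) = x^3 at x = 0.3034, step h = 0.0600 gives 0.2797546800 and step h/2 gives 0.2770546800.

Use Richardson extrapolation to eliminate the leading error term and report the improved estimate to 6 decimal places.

Leading term ∝ h^2; use weight 4 = 2^2.
Weighted: 1.1082187200 − 0.2797546800 = 0.8284640400
R = 0.8284640400/3 = 0.2761546800

0.276155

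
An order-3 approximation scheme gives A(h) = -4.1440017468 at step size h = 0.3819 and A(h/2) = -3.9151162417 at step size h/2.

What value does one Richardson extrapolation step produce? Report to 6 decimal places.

-3.882418

The method has order 3: 2^3 = 8.
Numerator 8 × A(h/2) − A(h) = 8 × (-3.9151162417) − (-4.1440017468) = -27.1769281868
(-27.1769281868) ÷ 7 = -3.8824183124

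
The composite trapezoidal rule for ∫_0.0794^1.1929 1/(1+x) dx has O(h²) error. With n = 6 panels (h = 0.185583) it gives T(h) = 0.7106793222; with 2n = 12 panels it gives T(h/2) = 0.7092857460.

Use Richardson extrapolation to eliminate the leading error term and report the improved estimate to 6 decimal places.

Error is O(h^2); halving h shrinks it by 2^2 = 4.
4·0.7092857460 = 2.8371429840; subtract 0.7106793222 → 2.1264636618
2.1264636618 ÷ 3 = 0.7088212206
Gap between inputs: 1.394e-03; correction applied: −0.0004645254.

0.708821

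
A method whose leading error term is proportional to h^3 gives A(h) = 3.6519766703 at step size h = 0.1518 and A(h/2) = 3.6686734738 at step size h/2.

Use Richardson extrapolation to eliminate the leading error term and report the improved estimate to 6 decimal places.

Order 3 gives 2^r = 8 and 2^r − 1 = 7.
8*3.6686734738 = 29.3493877904; 29.3493877904 − 3.6519766703 = 25.6974111201
Extrapolated: 25.6974111201 / 7 = 3.6710587314

3.671059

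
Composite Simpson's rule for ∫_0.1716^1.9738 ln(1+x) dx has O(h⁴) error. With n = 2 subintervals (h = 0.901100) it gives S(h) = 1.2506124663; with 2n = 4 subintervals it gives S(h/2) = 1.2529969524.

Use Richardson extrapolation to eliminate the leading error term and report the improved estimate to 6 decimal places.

r = 4, so 2^r = 16.
16 × 1.2529969524 = 20.0479512384; subtract 1.2506124663 → 18.7973387721
R = 18.7973387721/15 = 1.2531559181

1.253156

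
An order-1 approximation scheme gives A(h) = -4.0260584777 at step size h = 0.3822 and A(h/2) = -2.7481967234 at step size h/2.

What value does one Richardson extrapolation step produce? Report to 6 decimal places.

r = 1: numerator weight 2, denominator 1.
Top: 2(-2.7481967234) − (-4.0260584777) = -1.4703349691
R = (-1.4703349691)/1 = -1.4703349691

-1.470335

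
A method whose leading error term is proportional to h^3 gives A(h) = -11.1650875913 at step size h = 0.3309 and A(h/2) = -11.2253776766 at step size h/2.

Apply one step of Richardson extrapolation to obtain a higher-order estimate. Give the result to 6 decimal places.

Error is O(h^3); halving h shrinks it by 2^3 = 8.
A(h/2) − A(h) = -11.2253776766 − (-11.1650875913) = -0.0602900853
Correction (A(h/2) − A(h))/(8 − 1) = (-0.0602900853)/7 = -0.0086128693
R = -11.2253776766 − 0.0086128693 = -11.2339905459

-11.233991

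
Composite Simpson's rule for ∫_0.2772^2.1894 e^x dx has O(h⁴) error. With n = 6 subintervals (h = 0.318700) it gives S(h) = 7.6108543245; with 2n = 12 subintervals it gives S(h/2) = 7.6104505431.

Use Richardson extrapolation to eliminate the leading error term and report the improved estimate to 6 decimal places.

7.610424

Order 4 gives 2^r = 16 and 2^r − 1 = 15.
Numerator 16*A(h/2) − A(h) = 16*7.6104505431 − 7.6108543245 = 114.1563543651
Divide by 2^4 − 1 = 15.
So the Richardson estimate is 7.6104236243.
Correction |R − A(h/2)| = 2.692e-05; gap |A(h/2) − A(h)| = 4.038e-04.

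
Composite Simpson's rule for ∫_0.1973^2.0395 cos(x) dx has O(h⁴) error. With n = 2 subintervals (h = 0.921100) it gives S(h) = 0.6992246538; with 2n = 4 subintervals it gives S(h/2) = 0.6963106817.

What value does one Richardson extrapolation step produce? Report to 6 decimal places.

0.696116

Method order is 4; weight 2^4 = 16.
Weighted: 11.1409709072 − 0.6992246538 = 10.4417462534
(16 × 0.6963106817 − 0.6992246538)/(16 − 1) = 0.6961164169
Correction |R − A(h/2)| = 1.943e-04; gap |A(h/2) − A(h)| = 2.914e-03.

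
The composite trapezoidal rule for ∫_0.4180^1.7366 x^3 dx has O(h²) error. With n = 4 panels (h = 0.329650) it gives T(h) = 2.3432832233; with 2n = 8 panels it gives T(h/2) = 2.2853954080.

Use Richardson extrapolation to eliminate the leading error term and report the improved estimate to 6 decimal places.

2.266099

With r = 2 the leading error scales as h^2, so the weight is 2^2 = 4.
Difference of the inputs: 2.2853954080 − 2.3432832233 = -0.0578878153
Correction (A(h/2) − A(h))/(4 − 1) = (-0.0578878153)/3 = -0.0192959384
R = 2.2853954080 − 0.0192959384 = 2.2660994696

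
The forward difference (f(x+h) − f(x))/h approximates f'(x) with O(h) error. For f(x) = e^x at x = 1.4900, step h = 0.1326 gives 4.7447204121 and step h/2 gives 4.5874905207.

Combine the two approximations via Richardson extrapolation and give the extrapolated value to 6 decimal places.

r = 1, so 2^r = 2.
2·4.5874905207 = 9.1749810414; 9.1749810414 − 4.7447204121 = 4.4302606293
Denominator 2 − 1 = 1.
Result: 4.4302606293
Correction |R − A(h/2)| = 1.572e-01; gap |A(h/2) − A(h)| = 1.572e-01.

4.430261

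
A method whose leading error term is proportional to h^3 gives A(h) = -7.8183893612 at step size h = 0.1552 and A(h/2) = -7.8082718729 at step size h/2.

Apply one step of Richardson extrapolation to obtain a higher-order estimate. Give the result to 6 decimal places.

r = 3, so 2^r = 8.
2^3*A(h/2) = -62.4661749832; minus A(h) gives -54.6477856220.
Denominator 8 − 1 = 7.
(-54.6477856220) ÷ 7 = -7.8068265174
Gap between inputs: 1.012e-02; correction applied: +0.0014453555.

-7.806827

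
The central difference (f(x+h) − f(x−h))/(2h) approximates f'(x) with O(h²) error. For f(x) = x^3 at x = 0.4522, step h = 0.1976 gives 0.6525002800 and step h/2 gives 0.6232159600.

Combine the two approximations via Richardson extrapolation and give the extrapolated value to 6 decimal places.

Order 2 gives 2^r = 4 and 2^r − 1 = 3.
4×0.6232159600 = 2.4928638400; subtract 0.6525002800 → 1.8403635600
Extrapolated: 1.8403635600 / 3 = 0.6134545200

0.613455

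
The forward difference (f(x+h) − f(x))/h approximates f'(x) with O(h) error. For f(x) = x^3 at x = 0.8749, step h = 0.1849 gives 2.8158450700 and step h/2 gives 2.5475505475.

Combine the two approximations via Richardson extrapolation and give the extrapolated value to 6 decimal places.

r = 1: numerator weight 2, denominator 1.
Numerator 2×A(h/2) − A(h) = 2×2.5475505475 − 2.8158450700 = 2.2792560250
Denominator 2 − 1 = 1.
(2×2.5475505475 − 2.8158450700)/(2 − 1) = 2.2792560250
Gap between inputs: 2.683e-01; correction applied: −0.2682945225.

2.279256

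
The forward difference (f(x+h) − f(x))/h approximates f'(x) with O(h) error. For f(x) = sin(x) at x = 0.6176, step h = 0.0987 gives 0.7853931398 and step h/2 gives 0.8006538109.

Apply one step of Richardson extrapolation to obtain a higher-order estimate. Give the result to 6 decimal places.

0.815914

With r = 1 the leading error scales as h^1, so the weight is 2^1 = 2.
Weighted: 1.6013076218 − 0.7853931398 = 0.8159144820
Divide by 2^1 − 1 = 1.
0.8159144820 ÷ 1 = 0.8159144820
Correction |R − A(h/2)| = 1.526e-02; gap |A(h/2) − A(h)| = 1.526e-02.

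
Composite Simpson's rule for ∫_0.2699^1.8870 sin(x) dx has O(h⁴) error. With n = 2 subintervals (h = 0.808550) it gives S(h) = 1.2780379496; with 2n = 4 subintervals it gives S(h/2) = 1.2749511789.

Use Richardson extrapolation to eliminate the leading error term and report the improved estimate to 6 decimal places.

Error is O(h^4); halving h shrinks it by 2^4 = 16.
16×1.2749511789 = 20.3992188624; subtract 1.2780379496 → 19.1211809128
Divide by 2^4 − 1 = 15.
Extrapolated: 19.1211809128 / 15 = 1.2747453942
Correction |R − A(h/2)| = 2.058e-04; gap |A(h/2) − A(h)| = 3.087e-03.

1.274745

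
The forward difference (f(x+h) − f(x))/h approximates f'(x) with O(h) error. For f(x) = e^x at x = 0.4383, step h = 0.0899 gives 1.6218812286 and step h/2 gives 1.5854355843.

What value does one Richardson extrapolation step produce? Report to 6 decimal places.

1.548990

Order 1 gives 2^r = 2 and 2^r − 1 = 1.
Weighted: 3.1708711686 − 1.6218812286 = 1.5489899400
Extrapolated: 1.5489899400 / 1 = 1.5489899400
Gap between inputs: 3.645e-02; correction applied: −0.0364456443.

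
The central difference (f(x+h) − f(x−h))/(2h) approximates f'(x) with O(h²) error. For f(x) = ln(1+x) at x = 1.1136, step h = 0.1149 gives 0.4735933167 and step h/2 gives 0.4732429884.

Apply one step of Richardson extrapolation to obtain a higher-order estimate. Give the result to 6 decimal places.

0.473126

With r = 2 the leading error scales as h^2, so the weight is 2^2 = 4.
A(h/2) − A(h) = 0.4732429884 − 0.4735933167 = -0.0003503283
Divide by 2^2 − 1 = 3: (-0.0003503283)/3 = -0.0001167761
R = 0.4732429884 − 0.0001167761 = 0.4731262123
Correction |R − A(h/2)| = 1.168e-04; gap |A(h/2) − A(h)| = 3.503e-04.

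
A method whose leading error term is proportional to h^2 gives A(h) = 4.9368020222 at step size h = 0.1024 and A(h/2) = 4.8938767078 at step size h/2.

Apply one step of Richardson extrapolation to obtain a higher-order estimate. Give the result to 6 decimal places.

Order 2 gives 2^r = 4 and 2^r − 1 = 3.
A(h/2) − A(h) = 4.8938767078 − 4.9368020222 = -0.0429253144
Correction (A(h/2) − A(h))/(4 − 1) = (-0.0429253144)/3 = -0.0143084381
R = A(h/2) + (A(h/2) − A(h))/3 = 4.8938767078 − 0.0143084381 = 4.8795682697
Correction |R − A(h/2)| = 1.431e-02; gap |A(h/2) − A(h)| = 4.293e-02.

4.879568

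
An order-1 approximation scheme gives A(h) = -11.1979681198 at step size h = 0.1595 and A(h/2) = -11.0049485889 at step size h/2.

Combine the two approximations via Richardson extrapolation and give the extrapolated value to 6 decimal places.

r = 1, so 2^r = 2.
2*(-11.0049485889) = -22.0098971778; (-22.0098971778) − (-11.1979681198) = -10.8119290580
Denominator 2 − 1 = 1.
R = (-10.8119290580)/1 = -10.8119290580

-10.811929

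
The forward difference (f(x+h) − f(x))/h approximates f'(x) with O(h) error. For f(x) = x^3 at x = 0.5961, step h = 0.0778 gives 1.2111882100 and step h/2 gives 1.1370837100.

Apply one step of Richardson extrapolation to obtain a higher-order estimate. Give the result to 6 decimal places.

1.062979

The method has order 1: 2^1 = 2.
Numerator 2·A(h/2) − A(h) = 2·1.1370837100 − 1.2111882100 = 1.0629792100
Divide by 2^1 − 1 = 1.
R = 1.0629792100/1 = 1.0629792100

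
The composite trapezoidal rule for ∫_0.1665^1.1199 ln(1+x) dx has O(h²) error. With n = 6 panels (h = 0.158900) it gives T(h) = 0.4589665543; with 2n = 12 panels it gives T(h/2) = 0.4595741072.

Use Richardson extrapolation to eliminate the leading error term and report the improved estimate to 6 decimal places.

0.459777

With r = 2 the leading error scales as h^2, so the weight is 2^2 = 4.
4*0.4595741072 − 0.4589665543 = 1.3793298745
Divide by 2^2 − 1 = 3.
Result: 0.4597766248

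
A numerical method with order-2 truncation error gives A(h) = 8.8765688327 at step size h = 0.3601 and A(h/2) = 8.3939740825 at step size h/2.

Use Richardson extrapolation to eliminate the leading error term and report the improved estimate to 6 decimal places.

8.233109

r = 2, so 2^r = 4.
Numerator 4·A(h/2) − A(h) = 4·8.3939740825 − 8.8765688327 = 24.6993274973
Denominator 4 − 1 = 3.
Result: 8.2331091658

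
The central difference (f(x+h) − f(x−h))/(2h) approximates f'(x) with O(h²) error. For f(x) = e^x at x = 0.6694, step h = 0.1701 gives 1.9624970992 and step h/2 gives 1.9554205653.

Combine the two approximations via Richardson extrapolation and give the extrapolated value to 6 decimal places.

Order 2 gives 2^r = 4 and 2^r − 1 = 3.
2^2*A(h/2) = 7.8216822612; minus A(h) gives 5.8591851620.
R = 5.8591851620/3 = 1.9530617207
Shift from A(h/2): −0.0023588446.

1.953062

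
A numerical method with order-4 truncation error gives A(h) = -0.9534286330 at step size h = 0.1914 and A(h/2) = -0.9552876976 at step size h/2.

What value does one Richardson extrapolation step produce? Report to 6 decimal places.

-0.955412

Error is O(h^4); halving h shrinks it by 2^4 = 16.
Top: 16(-0.9552876976) − (-0.9534286330) = -14.3311745286
(-14.3311745286) ÷ 15 = -0.9554116352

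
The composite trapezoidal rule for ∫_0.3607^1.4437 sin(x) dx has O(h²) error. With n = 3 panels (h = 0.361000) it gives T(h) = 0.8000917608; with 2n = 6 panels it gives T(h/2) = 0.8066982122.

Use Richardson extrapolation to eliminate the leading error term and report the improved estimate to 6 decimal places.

r = 2: numerator weight 4, denominator 3.
Numerator 4*A(h/2) − A(h) = 4*0.8066982122 − 0.8000917608 = 2.4267010880
Denominator 4 − 1 = 3.
R = 2.4267010880/3 = 0.8089003627

0.808900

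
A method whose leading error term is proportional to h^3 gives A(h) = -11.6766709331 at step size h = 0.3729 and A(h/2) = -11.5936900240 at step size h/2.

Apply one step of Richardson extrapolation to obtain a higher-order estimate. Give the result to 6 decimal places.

-11.581836

Order 3 gives 2^r = 8 and 2^r − 1 = 7.
8·(-11.5936900240) − (-11.6766709331) = -81.0728492589
Extrapolated: (-81.0728492589) / 7 = -11.5818356084
Correction |R − A(h/2)| = 1.185e-02; gap |A(h/2) − A(h)| = 8.298e-02.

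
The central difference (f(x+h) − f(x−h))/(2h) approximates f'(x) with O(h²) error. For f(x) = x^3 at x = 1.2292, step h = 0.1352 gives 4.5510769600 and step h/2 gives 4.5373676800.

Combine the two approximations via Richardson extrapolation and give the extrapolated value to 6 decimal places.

With r = 2 the leading error scales as h^2, so the weight is 2^2 = 4.
4·4.5373676800 − 4.5510769600 = 13.5983937600
R = 13.5983937600/3 = 4.5327979200
Shift from A(h/2): −0.0045697600.

4.532798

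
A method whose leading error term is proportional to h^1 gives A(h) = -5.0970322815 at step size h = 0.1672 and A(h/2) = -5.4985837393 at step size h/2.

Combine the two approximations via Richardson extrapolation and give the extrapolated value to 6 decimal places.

r = 1, so 2^r = 2.
2^1·A(h/2) = -10.9971674786; minus A(h) gives -5.9001351971.
Denominator 2 − 1 = 1.
Result: -5.9001351971

-5.900135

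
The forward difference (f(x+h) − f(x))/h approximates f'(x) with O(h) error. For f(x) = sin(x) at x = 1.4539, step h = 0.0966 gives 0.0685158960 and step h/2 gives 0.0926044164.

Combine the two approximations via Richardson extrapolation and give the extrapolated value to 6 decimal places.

r = 1, so 2^r = 2.
Top: 2(0.0926044164) − (0.0685158960) = 0.1166929368
Denominator 2 − 1 = 1.
So the Richardson estimate is 0.1166929368.

0.116693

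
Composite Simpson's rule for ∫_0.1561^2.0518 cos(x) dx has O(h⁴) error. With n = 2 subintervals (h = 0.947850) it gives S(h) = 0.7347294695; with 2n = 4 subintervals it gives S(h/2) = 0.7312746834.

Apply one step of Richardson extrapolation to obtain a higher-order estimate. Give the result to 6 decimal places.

0.731044

r = 4: numerator weight 16, denominator 15.
Weighted: 11.7003949344 − 0.7347294695 = 10.9656654649
Denominator 16 − 1 = 15.
10.9656654649 ÷ 15 = 0.7310443643
Correction |R − A(h/2)| = 2.303e-04; gap |A(h/2) − A(h)| = 3.455e-03.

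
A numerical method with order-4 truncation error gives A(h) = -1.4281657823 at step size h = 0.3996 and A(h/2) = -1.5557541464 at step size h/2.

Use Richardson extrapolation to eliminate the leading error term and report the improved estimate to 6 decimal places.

-1.564260

r = 4: numerator weight 16, denominator 15.
Numerator 16*A(h/2) − A(h) = 16*(-1.5557541464) − (-1.4281657823) = -23.4639005601
Extrapolated: (-23.4639005601) / 15 = -1.5642600373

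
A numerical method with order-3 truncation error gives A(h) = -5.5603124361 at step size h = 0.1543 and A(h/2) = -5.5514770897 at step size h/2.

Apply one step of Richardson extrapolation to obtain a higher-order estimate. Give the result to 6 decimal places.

-5.550215

With r = 3 the leading error scales as h^3, so the weight is 2^3 = 8.
8×(-5.5514770897) − (-5.5603124361) = -38.8515042815
Divide by 2^3 − 1 = 7.
R = (-38.8515042815)/7 = -5.5502148974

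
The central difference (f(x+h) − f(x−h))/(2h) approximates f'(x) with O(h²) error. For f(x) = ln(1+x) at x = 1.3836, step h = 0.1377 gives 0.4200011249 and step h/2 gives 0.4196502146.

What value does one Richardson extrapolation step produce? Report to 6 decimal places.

With r = 2 the leading error scales as h^2, so the weight is 2^2 = 4.
4×0.4196502146 = 1.6786008584; 1.6786008584 − 0.4200011249 = 1.2585997335
1.2585997335 ÷ 3 = 0.4195332445

0.419533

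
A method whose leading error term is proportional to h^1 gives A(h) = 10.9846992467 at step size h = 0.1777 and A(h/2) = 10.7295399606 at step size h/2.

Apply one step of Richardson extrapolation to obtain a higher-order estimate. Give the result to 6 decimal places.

10.474381

Order 1 gives 2^r = 2 and 2^r − 1 = 1.
2*10.7295399606 = 21.4590799212; subtract 10.9846992467 → 10.4743806745
Denominator 2 − 1 = 1.
So the Richardson estimate is 10.4743806745.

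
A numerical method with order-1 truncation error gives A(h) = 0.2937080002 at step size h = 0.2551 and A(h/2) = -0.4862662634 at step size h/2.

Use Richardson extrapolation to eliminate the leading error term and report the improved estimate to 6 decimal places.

Error is O(h^1); halving h shrinks it by 2^1 = 2.
Top: 2(-0.4862662634) − (0.2937080002) = -1.2662405270
Denominator 2 − 1 = 1.
R = (-1.2662405270)/1 = -1.2662405270

-1.266241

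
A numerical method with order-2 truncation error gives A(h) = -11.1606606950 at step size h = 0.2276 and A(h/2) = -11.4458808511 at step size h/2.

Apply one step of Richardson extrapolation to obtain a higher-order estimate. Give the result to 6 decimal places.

-11.540954

Error is O(h^2); halving h shrinks it by 2^2 = 4.
Numerator 4×A(h/2) − A(h) = 4×(-11.4458808511) − (-11.1606606950) = -34.6228627094
Divide by 2^2 − 1 = 3.
(-34.6228627094) ÷ 3 = -11.5409542365
Shift from A(h/2): −0.0950733854.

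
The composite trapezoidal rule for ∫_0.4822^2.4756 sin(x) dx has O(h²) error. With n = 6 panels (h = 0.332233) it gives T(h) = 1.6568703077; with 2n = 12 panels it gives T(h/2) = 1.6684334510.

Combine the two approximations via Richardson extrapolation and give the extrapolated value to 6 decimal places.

With r = 2 the leading error scales as h^2, so the weight is 2^2 = 4.
4 × 1.6684334510 − 1.6568703077 = 5.0168634963
(4 × 1.6684334510 − 1.6568703077)/(4 − 1) = 1.6722878321

1.672288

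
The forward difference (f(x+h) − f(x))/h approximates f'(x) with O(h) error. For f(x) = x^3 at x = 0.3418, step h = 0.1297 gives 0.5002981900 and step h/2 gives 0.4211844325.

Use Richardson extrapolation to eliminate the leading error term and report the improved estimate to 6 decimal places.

r = 1: numerator weight 2, denominator 1.
2×0.4211844325 = 0.8423688650; subtract 0.5002981900 → 0.3420706750
(2×0.4211844325 − 0.5002981900)/(2 − 1) = 0.3420706750

0.342071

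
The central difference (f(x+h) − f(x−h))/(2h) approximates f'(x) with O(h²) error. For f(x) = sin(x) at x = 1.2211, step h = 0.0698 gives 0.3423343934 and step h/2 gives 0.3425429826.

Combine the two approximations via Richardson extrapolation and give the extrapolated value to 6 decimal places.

Error is O(h^2); halving h shrinks it by 2^2 = 4.
4 × 0.3425429826 = 1.3701719304; subtract 0.3423343934 → 1.0278375370
Extrapolated: 1.0278375370 / 3 = 0.3426125123
Shift from A(h/2): +0.0000695297.

0.342613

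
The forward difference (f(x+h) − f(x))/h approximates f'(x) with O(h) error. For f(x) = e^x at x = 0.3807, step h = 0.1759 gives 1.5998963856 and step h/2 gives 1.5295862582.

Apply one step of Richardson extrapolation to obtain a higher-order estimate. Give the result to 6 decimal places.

The method has order 1: 2^1 = 2.
2^1 × A(h/2) = 3.0591725164; minus A(h) gives 1.4592761308.
Divide by 2^1 − 1 = 1.
Result: 1.4592761308

1.459276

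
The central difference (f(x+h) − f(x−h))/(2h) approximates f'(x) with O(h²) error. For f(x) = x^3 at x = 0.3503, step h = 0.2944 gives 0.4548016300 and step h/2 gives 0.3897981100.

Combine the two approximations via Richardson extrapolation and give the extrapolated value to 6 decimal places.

0.368130

Error is O(h^2); halving h shrinks it by 2^2 = 4.
Top: 4(0.3897981100) − (0.4548016300) = 1.1043908100
Extrapolated: 1.1043908100 / 3 = 0.3681302700
Correction |R − A(h/2)| = 2.167e-02; gap |A(h/2) − A(h)| = 6.500e-02.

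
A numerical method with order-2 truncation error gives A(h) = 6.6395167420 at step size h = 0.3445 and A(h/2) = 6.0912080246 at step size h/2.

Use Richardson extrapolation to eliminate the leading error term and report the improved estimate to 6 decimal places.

Error is O(h^2); halving h shrinks it by 2^2 = 4.
A(h/2) − A(h) = 6.0912080246 − 6.6395167420 = -0.5483087174
Divide by 2^2 − 1 = 3: (-0.5483087174)/3 = -0.1827695725
R = 6.0912080246 − 0.1827695725 = 5.9084384521

5.908438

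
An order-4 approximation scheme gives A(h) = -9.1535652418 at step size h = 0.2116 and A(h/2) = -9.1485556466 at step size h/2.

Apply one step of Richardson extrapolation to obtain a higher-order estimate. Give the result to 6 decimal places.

Order 4 gives 2^r = 16 and 2^r − 1 = 15.
16 × (-9.1485556466) − (-9.1535652418) = -137.2233251038
(16 × (-9.1485556466) − (-9.1535652418))/(16 − 1) = -9.1482216736

-9.148222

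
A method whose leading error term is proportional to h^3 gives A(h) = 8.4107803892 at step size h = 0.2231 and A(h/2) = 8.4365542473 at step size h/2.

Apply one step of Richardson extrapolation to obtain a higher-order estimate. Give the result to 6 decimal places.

8.440236

Method order is 3; weight 2^3 = 8.
Weighted: 67.4924339784 − 8.4107803892 = 59.0816535892
Denominator 8 − 1 = 7.
So the Richardson estimate is 8.4402362270.
Shift from A(h/2): +0.0036819797.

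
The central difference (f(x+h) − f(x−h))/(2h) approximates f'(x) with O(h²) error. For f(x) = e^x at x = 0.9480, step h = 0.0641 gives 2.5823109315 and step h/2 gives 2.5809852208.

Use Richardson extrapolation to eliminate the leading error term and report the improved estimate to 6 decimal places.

2.580543

The method has order 2: 2^2 = 4.
4×2.5809852208 − 2.5823109315 = 7.7416299517
7.7416299517 ÷ 3 = 2.5805433172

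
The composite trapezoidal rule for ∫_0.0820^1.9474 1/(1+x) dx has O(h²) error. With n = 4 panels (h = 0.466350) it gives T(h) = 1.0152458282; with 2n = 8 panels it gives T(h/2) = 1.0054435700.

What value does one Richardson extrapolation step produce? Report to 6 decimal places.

r = 2: numerator weight 4, denominator 3.
4*1.0054435700 = 4.0217742800; subtract 1.0152458282 → 3.0065284518
Divide by 2^2 − 1 = 3.
3.0065284518 ÷ 3 = 1.0021761506

1.002176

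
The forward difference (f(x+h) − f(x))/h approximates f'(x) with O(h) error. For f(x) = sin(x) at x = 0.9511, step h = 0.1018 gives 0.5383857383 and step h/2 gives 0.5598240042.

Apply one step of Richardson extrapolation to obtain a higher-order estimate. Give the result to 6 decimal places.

0.581262

With r = 1 the leading error scales as h^1, so the weight is 2^1 = 2.
Numerator 2 × A(h/2) − A(h) = 2 × 0.5598240042 − 0.5383857383 = 0.5812622701
Divide by 2^1 − 1 = 1.
Result: 0.5812622701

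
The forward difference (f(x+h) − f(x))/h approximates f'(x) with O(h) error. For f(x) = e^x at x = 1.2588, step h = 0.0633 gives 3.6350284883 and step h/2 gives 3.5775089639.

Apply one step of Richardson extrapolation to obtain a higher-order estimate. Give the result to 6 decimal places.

3.519989

Error is O(h^1); halving h shrinks it by 2^1 = 2.
2^1·A(h/2) = 7.1550179278; minus A(h) gives 3.5199894395.
(2·3.5775089639 − 3.6350284883)/(2 − 1) = 3.5199894395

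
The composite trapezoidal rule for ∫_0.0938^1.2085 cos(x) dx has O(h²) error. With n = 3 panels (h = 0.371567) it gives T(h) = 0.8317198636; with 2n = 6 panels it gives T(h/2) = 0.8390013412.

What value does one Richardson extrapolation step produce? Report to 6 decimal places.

r = 2: numerator weight 4, denominator 3.
2^2 × A(h/2) = 3.3560053648; minus A(h) gives 2.5242855012.
Denominator 4 − 1 = 3.
(4 × 0.8390013412 − 0.8317198636)/(4 − 1) = 0.8414285004
Gap between inputs: 7.281e-03; correction applied: +0.0024271592.

0.841429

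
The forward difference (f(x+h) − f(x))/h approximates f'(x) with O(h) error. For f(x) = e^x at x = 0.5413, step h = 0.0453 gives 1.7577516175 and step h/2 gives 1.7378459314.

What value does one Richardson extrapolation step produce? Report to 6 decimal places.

1.717940

Leading term ∝ h^1; use weight 2 = 2^1.
2^1*A(h/2) = 3.4756918628; minus A(h) gives 1.7179402453.
(2*1.7378459314 − 1.7577516175)/(2 − 1) = 1.7179402453
Shift from A(h/2): −0.0199056861.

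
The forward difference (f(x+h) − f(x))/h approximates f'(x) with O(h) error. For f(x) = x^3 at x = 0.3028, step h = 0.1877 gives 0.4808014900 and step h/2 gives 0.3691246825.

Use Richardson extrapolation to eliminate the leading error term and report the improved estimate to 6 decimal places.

0.257448

r = 1, so 2^r = 2.
Top: 2(0.3691246825) − (0.4808014900) = 0.2574478750
R = 0.2574478750/1 = 0.2574478750
Shift from A(h/2): −0.1116768075.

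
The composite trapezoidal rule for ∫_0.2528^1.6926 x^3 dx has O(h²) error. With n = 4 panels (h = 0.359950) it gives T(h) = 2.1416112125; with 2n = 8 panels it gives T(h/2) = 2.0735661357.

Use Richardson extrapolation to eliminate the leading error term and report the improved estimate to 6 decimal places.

Error is O(h^2); halving h shrinks it by 2^2 = 4.
4·2.0735661357 − 2.1416112125 = 6.1526533303
R = 6.1526533303/3 = 2.0508844434
Shift from A(h/2): −0.0226816923.

2.050884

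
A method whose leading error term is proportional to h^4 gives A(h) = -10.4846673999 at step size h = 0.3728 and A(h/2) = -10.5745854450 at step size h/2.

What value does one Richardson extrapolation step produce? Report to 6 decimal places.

-10.580580

r = 4, so 2^r = 16.
16·(-10.5745854450) = -169.1933671200; (-169.1933671200) − (-10.4846673999) = -158.7086997201
Divide by 2^4 − 1 = 15.
Result: -10.5805799813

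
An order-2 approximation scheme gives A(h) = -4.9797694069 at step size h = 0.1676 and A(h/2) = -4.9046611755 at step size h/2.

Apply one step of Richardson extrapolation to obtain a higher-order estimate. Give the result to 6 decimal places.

-4.879625

Error is O(h^2); halving h shrinks it by 2^2 = 4.
2^2*A(h/2) = -19.6186447020; minus A(h) gives -14.6388752951.
Denominator 4 − 1 = 3.
(-14.6388752951) ÷ 3 = -4.8796250984
Shift from A(h/2): +0.0250360771.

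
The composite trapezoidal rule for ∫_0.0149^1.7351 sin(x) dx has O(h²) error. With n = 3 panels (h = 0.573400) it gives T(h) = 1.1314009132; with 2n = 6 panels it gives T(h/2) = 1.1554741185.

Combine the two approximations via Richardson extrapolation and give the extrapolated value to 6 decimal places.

Method order is 2; weight 2^2 = 4.
Weighted: 4.6218964740 − 1.1314009132 = 3.4904955608
Denominator 4 − 1 = 3.
Extrapolated: 3.4904955608 / 3 = 1.1634985203
Gap between inputs: 2.407e-02; correction applied: +0.0080244018.

1.163499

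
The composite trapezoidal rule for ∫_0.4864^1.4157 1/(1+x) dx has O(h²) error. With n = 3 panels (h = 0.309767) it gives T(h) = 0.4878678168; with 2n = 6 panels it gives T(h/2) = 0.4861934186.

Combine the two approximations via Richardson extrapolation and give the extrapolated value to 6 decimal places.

0.485635

Error is O(h^2); halving h shrinks it by 2^2 = 4.
4 × 0.4861934186 − 0.4878678168 = 1.4569058576
Divide by 2^2 − 1 = 3.
1.4569058576 ÷ 3 = 0.4856352859
Gap between inputs: 1.674e-03; correction applied: −0.0005581327.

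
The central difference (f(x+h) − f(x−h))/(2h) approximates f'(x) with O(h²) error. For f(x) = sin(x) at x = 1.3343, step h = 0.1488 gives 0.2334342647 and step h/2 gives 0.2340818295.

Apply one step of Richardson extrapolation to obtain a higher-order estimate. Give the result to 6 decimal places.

0.234298

The method has order 2: 2^2 = 4.
Top: 4(0.2340818295) − (0.2334342647) = 0.7028930533
0.7028930533 ÷ 3 = 0.2342976844
Gap between inputs: 6.476e-04; correction applied: +0.0002158549.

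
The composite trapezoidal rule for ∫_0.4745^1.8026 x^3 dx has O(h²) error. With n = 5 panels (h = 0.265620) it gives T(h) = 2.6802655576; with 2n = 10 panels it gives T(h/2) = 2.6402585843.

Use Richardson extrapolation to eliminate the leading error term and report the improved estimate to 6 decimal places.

Method order is 2; weight 2^2 = 4.
Numerator 4*A(h/2) − A(h) = 4*2.6402585843 − 2.6802655576 = 7.8807687796
Extrapolated: 7.8807687796 / 3 = 2.6269229265

2.626923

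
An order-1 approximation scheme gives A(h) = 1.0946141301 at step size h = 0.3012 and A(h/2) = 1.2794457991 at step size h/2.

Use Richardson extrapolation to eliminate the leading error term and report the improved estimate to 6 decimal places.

Error is O(h^1); halving h shrinks it by 2^1 = 2.
Weighted: 2.5588915982 − 1.0946141301 = 1.4642774681
(2*1.2794457991 − 1.0946141301)/(2 − 1) = 1.4642774681

1.464277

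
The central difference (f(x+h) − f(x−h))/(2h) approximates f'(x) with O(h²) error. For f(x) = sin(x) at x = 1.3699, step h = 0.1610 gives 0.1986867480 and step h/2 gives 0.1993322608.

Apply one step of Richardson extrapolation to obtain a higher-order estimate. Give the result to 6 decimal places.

0.199547

The method has order 2: 2^2 = 4.
4 × 0.1993322608 = 0.7973290432; subtract 0.1986867480 → 0.5986422952
0.5986422952 ÷ 3 = 0.1995474317
Shift from A(h/2): +0.0002151709.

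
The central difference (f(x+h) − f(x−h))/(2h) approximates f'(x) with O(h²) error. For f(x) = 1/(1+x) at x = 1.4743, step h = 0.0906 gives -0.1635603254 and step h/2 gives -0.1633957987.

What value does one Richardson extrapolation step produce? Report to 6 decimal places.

Error is O(h^2); halving h shrinks it by 2^2 = 4.
Top: 4(-0.1633957987) − (-0.1635603254) = -0.4900228694
R = (-0.4900228694)/3 = -0.1633409565
Gap between inputs: 1.645e-04; correction applied: +0.0000548422.

-0.163341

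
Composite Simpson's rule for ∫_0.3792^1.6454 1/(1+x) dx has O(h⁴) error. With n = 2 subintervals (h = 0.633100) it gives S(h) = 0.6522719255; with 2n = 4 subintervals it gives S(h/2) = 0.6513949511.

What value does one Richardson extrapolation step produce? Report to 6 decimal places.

0.651336

r = 4, so 2^r = 16.
16 × 0.6513949511 = 10.4223192176; 10.4223192176 − 0.6522719255 = 9.7700472921
(16 × 0.6513949511 − 0.6522719255)/(16 − 1) = 0.6513364861
Shift from A(h/2): −0.0000584650.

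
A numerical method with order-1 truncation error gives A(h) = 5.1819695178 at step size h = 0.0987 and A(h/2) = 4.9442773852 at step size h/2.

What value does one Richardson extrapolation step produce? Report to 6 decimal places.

r = 1, so 2^r = 2.
2*4.9442773852 − 5.1819695178 = 4.7065852526
Denominator 2 − 1 = 1.
R = 4.7065852526/1 = 4.7065852526

4.706585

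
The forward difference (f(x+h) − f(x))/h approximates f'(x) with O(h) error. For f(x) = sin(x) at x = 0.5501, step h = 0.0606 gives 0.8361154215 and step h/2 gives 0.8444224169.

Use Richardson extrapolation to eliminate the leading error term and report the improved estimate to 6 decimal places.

0.852729

r = 1: numerator weight 2, denominator 1.
2·0.8444224169 = 1.6888448338; 1.6888448338 − 0.8361154215 = 0.8527294123
R = 0.8527294123/1 = 0.8527294123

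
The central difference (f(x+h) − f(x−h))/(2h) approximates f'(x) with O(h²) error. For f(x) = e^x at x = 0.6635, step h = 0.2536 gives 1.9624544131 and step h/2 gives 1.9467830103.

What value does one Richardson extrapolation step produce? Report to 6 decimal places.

Order 2 gives 2^r = 4 and 2^r − 1 = 3.
A(h/2) − A(h) = 1.9467830103 − 1.9624544131 = -0.0156714028
Divide by 2^2 − 1 = 3: (-0.0156714028)/3 = -0.0052238009
R = 1.9467830103 − 0.0052238009 = 1.9415592094
Gap between inputs: 1.567e-02; correction applied: −0.0052238009.

1.941559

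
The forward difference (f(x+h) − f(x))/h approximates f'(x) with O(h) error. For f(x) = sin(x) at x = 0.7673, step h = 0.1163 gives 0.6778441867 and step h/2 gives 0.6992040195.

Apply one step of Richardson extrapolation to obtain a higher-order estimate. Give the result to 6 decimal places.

0.720564

Leading term ∝ h^1; use weight 2 = 2^1.
A(h/2) − A(h) = 0.6992040195 − 0.6778441867 = 0.0213598328
Correction (A(h/2) − A(h))/(2 − 1) = 0.0213598328/1 = 0.0213598328
R = 0.6992040195 + 0.0213598328 = 0.7205638523
Shift from A(h/2): +0.0213598328.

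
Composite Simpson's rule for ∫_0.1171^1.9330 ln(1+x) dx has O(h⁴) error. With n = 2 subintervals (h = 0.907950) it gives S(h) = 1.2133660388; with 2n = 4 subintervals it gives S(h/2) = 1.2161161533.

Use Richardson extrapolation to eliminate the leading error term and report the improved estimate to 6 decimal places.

r = 4, so 2^r = 16.
Weighted: 19.4578584528 − 1.2133660388 = 18.2444924140
Denominator 16 − 1 = 15.
Extrapolated: 18.2444924140 / 15 = 1.2162994943
Shift from A(h/2): +0.0001833410.

1.216299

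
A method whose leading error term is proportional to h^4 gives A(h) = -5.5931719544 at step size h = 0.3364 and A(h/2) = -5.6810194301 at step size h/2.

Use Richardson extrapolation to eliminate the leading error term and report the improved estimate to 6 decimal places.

Order 4 gives 2^r = 16 and 2^r − 1 = 15.
Weighted: (-90.8963108816) − (-5.5931719544) = -85.3031389272
Divide by 2^4 − 1 = 15.
Extrapolated: (-85.3031389272) / 15 = -5.6868759285

-5.686876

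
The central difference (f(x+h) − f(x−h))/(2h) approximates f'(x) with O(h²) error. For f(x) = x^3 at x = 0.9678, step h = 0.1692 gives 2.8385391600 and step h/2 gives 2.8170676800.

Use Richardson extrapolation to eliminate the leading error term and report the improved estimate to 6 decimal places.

2.809911

Leading term ∝ h^2; use weight 4 = 2^2.
4·2.8170676800 − 2.8385391600 = 8.4297315600
8.4297315600 ÷ 3 = 2.8099105200
Correction |R − A(h/2)| = 7.157e-03; gap |A(h/2) − A(h)| = 2.147e-02.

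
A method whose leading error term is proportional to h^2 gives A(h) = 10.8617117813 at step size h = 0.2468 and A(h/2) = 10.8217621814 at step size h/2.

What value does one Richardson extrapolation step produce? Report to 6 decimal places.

10.808446

The method has order 2: 2^2 = 4.
A(h/2) − A(h) = 10.8217621814 − 10.8617117813 = -0.0399495999
Correction (A(h/2) − A(h))/(4 − 1) = (-0.0399495999)/3 = -0.0133165333
R = A(h/2) + (A(h/2) − A(h))/3 = 10.8217621814 − 0.0133165333 = 10.8084456481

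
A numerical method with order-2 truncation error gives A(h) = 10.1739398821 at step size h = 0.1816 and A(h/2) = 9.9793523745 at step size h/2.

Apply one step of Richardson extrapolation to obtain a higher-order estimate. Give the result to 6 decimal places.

9.914490

Leading term ∝ h^2; use weight 4 = 2^2.
4 × 9.9793523745 − 10.1739398821 = 29.7434696159
Divide by 2^2 − 1 = 3.
Extrapolated: 29.7434696159 / 3 = 9.9144898720
Correction |R − A(h/2)| = 6.486e-02; gap |A(h/2) − A(h)| = 1.946e-01.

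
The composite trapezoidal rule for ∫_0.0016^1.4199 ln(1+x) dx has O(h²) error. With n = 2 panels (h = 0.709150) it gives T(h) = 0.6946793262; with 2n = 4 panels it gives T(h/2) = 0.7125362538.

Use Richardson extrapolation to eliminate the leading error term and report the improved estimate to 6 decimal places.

Error is O(h^2); halving h shrinks it by 2^2 = 4.
Top: 4(0.7125362538) − (0.6946793262) = 2.1554656890
(4 × 0.7125362538 − 0.6946793262)/(4 − 1) = 0.7184885630

0.718489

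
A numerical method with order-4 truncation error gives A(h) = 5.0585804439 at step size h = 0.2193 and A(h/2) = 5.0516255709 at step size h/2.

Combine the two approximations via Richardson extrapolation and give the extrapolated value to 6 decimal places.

5.051162

The method has order 4: 2^4 = 16.
Weighted: 80.8260091344 − 5.0585804439 = 75.7674286905
Denominator 16 − 1 = 15.
75.7674286905 ÷ 15 = 5.0511619127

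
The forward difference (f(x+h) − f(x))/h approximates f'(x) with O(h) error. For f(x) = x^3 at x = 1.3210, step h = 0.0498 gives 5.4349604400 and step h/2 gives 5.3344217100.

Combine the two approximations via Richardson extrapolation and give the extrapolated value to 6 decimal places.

5.233883

Error is O(h^1); halving h shrinks it by 2^1 = 2.
A(h/2) − A(h) = 5.3344217100 − 5.4349604400 = -0.1005387300
Correction (A(h/2) − A(h))/(2 − 1) = (-0.1005387300)/1 = -0.1005387300
R = 5.3344217100 − 0.1005387300 = 5.2338829800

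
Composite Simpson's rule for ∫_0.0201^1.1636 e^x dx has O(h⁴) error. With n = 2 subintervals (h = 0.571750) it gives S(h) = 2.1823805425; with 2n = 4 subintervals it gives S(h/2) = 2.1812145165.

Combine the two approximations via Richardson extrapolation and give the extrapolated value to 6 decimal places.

2.181137

r = 4: numerator weight 16, denominator 15.
Top: 16(2.1812145165) − (2.1823805425) = 32.7170517215
Extrapolated: 32.7170517215 / 15 = 2.1811367814
Correction |R − A(h/2)| = 7.774e-05; gap |A(h/2) − A(h)| = 1.166e-03.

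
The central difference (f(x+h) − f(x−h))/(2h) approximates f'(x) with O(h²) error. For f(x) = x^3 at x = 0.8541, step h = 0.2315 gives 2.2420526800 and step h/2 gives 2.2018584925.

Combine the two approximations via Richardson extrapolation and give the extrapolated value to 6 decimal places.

2.188460

Error is O(h^2); halving h shrinks it by 2^2 = 4.
Difference of the inputs: 2.2018584925 − 2.2420526800 = -0.0401941875
Divide by 2^2 − 1 = 3: (-0.0401941875)/3 = -0.0133980625
R = 2.2018584925 − 0.0133980625 = 2.1884604300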